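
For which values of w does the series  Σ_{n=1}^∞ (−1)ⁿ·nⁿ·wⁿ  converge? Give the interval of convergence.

Root test: |a_n|^(1/n) = n → ∞.
Since the n-th root of |a_n| is unbounded, the series converges only at w = 0; R = 0.

{0}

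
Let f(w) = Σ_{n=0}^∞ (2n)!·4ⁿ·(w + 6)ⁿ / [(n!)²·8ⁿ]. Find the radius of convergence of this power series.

R = 1/2

By the ratio test, |a_{n+1}/a_n| = (2n+1)·(2n+2)/(n+1)² · 4/8 → 2.
Hence the series converges for |w + 6| < 1/(2) = 1/2, so the radius of convergence is 1/2.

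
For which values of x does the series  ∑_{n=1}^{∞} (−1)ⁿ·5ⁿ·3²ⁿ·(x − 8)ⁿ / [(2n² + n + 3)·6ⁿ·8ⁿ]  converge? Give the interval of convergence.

Ratio test: |a_{n+1}/a_n| = [(2n² + n + 3)/(2(n+1)² + (n+1) + 3)] · 5·9/(6·8) → 15/16 as n → ∞.
Convergence for |x − 8| · 15/16 < 1, i.e. |x − 8| < 16/15. So R = 16/15.
When x = 136/15, the series is dominated by a constant times Σ 1/n², which converges (p = 2 > 1).
Endpoint x = 104/15: absolute convergence follows by limit comparison with Σ 1/n².

[104/15, 136/15]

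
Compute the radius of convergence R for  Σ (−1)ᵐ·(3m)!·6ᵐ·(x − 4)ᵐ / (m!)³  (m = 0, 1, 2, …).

R = 1/162

By the ratio test, |a_{m+1}/a_m| = (3m+1)·(3m+2)·(3m+3)/(m+1)³ · 6 → 162.
Convergence for |x − 4| · 162 < 1, i.e. |x − 4| < 1/162. So R = 1/162.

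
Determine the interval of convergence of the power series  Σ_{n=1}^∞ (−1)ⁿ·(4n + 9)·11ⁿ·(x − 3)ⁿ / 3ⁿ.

Ratio test: |a_{n+1}/a_n| = [(4(n+1) + 9)/(4n + 9)] · 11/3 → 11/3 as n → ∞.
Convergence for |x − 3| · 11/3 < 1, i.e. |x − 3| < 3/11. So R = 3/11.
Endpoint x = 36/11: the n-th term does not approach 0; divergence by the term test.
Check x = 30/11: the n-th term does not approach 0; divergence by the term test.

(30/11, 36/11)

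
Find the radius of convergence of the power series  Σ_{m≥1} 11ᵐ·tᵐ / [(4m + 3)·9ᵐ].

R = 9/11

The ratio of consecutive coefficients is [(4m + 3)/(4(m+1) + 3)] · 11/9 → 11/9.
The series converges when 11/9 · |t| < 1, giving R = 9/11.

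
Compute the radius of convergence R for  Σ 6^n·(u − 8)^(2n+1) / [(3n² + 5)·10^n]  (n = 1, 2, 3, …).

R = √15/3

Apply the ratio test: |a_{n+1}| / |a_n| = [(3n² + 5)/(3(n+1)² + 5)] · 6/10, which tends to 3/5 as n → ∞.
Successive powers of (u − 8) differ by 2, so the series converges when |u − 8|² · 3/5 < 1, i.e. |u − 8| < √(5/3). So R = √15/3.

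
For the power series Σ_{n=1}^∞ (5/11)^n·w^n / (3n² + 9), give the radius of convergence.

R = 11/5

Apply the ratio test: |a_{n+1}| / |a_n| = [(3n² + 9)/(3(n+1)² + 9)] · 5/11, which tends to 5/11 as n → ∞.
Thus R = 1/(5/11) = 11/5.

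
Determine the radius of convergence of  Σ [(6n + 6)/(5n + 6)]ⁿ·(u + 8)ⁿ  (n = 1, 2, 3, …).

R = 5/6

Applying the root test, |a_n|^(1/n) = (6n + 6)/(5n + 6) → 6/5.
Hence the series converges for |u + 8| < 1/(6/5) = 5/6, so the radius of convergence is 5/6.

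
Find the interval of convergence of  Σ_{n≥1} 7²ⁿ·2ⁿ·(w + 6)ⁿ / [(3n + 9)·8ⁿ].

[-298/49, -290/49)

Apply the ratio test: |a_{n+1}| / |a_n| = [(3n + 9)/(3(n+1) + 9)] · 49·2/8, which tends to 49/4 as n → ∞.
Thus R = 1/(49/4) = 4/49.
When w = -290/49, the terms are asymptotic to a nonzero constant times 1/n, so the series diverges by limit comparison with Σ 1/n.
At w = -298/49: an alternating series whose terms decrease to 0 in absolute value, so it converges by the Leibniz criterion.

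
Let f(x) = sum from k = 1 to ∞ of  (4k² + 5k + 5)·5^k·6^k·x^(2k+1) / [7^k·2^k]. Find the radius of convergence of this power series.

The ratio of consecutive coefficients is [(4(k+1)² + 5(k+1) + 5)/(4k² + 5k + 5)] · 5·6/(7·2) → 15/7.
Since the exponent of x increases by 2 each term, convergence requires |x|² < 7/15, hence R = √105/15.

R = √105/15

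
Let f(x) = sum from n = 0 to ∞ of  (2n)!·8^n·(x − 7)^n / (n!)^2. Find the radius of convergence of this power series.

Apply the ratio test: |a_{n+1}| / |a_n| = (2n+1)·(2n+2)/(n+1)² · 8, which tends to 32 as n → ∞.
Hence the series converges for |x − 7| < 1/(32) = 1/32, so the radius of convergence is 1/32.

R = 1/32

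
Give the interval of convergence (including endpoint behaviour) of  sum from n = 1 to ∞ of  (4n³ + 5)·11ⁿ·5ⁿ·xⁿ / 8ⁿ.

(-8/55, 8/55)

By the ratio test, |a_{n+1}/a_n| = [(4(n+1)³ + 5)/(4n³ + 5)] · 11·5/8 → 55/8.
Convergence for |x| · 55/8 < 1, i.e. |x| < 8/55. So R = 8/55.
At x = 8/55: the n-th term does not approach 0; divergence by the term test.
Endpoint x = -8/55: the n-th term does not approach 0; divergence by the term test.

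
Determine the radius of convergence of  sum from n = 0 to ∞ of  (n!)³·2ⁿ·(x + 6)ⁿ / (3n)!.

R = 27/2

By the ratio test, |a_{n+1}/a_n| = (n+1)³/[(3n+1)·(3n+2)·(3n+3)] · 2 → 2/27.
Convergence for |x + 6| · 2/27 < 1, i.e. |x + 6| < 27/2. So R = 27/2.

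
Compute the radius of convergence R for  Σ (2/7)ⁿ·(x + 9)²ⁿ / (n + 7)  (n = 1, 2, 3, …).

R = √14/2

Ratio test: |a_{n+1}/a_n| = [(n + 7)/((n+1) + 7)] · 2/7 → 2/7 as n → ∞.
Writing y = (x + 9)², the series in y has radius 7/2, so |x + 9| < √(7/2) and R = √14/2.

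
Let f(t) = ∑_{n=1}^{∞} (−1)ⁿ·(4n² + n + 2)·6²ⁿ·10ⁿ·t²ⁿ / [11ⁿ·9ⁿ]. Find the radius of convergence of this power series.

R = √110/20

The ratio of consecutive coefficients is [(4(n+1)² + (n+1) + 2)/(4n² + n + 2)] · 36·10/(11·9) → 40/11.
Writing y = t², the series in y has radius 11/40, so |t| < √(11/40) and R = √110/20.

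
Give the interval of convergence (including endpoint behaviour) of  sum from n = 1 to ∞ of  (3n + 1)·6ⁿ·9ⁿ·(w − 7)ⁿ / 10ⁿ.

(184/27, 194/27)

By the ratio test, |a_{n+1}/a_n| = [(3(n+1) + 1)/(3n + 1)] · 6·9/10 → 27/5.
Thus R = 1/(27/5) = 5/27.
Check w = 194/27: the n-th term does not approach 0; divergence by the term test.
At w = 184/27: the n-th term does not approach 0; divergence by the term test.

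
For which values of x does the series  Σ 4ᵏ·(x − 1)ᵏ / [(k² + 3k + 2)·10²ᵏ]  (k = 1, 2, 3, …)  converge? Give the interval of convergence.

By the ratio test, |a_{k+1}/a_k| = [(k² + 3k + 2)/((k+1)² + 3(k+1) + 2)] · 4/100 → 1/25.
Hence the series converges for |x − 1| < 1/(1/25) = 25, so the radius of convergence is 25.
Endpoint x = 26: the terms are on the order of 1/k², so the series converges absolutely by comparison with the p-series (p = 2 > 1).
When x = -24, the series is dominated by a constant times Σ 1/k², which converges (p = 2 > 1).

[-24, 26]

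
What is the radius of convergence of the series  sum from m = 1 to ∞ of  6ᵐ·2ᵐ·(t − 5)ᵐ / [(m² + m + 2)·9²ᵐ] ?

By the ratio test, |a_{m+1}/a_m| = [(m² + m + 2)/((m+1)² + (m+1) + 2)] · 6·2/81 → 4/27.
Convergence for |t − 5| · 4/27 < 1, i.e. |t − 5| < 27/4. So R = 27/4.

R = 27/4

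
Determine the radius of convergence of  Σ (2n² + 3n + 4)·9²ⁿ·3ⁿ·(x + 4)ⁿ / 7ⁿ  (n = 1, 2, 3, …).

R = 7/243

Apply the ratio test: |a_{n+1}| / |a_n| = [(2(n+1)² + 3(n+1) + 4)/(2n² + 3n + 4)] · 81·3/7, which tends to 243/7 as n → ∞.
Hence the series converges for |x + 4| < 1/(243/7) = 7/243, so the radius of convergence is 7/243.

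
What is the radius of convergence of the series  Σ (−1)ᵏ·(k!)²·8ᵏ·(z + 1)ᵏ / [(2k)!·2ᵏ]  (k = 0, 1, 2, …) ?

R = 1

Ratio test: |a_{k+1}/a_k| = (k+1)²/[(2k+1)·(2k+2)] · 8/2 → 1 as k → ∞.
So the series converges when |z + 1| < 1 and diverges when |z + 1| > 1; R = 1.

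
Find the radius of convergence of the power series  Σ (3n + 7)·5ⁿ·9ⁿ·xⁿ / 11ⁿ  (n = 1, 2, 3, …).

Apply the ratio test: |a_{n+1}| / |a_n| = [(3(n+1) + 7)/(3n + 7)] · 5·9/11, which tends to 45/11 as n → ∞.
Hence the series converges for |x| < 1/(45/11) = 11/45, so the radius of convergence is 11/45.

R = 11/45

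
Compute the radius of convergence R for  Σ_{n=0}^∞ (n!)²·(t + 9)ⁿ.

R = 0

By the ratio test, |a_{n+1}/a_n| = (n+1)² → ∞.
Since the ratio → ∞, the series diverges for every t ≠ -9, and R = 0.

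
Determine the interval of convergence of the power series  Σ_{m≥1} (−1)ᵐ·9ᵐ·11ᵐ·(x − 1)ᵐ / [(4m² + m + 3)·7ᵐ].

The ratio of consecutive coefficients is [(4m² + m + 3)/(4(m+1)² + (m+1) + 3)] · 9·11/7 → 99/7.
Hence the series converges for |x − 1| < 1/(99/7) = 7/99, so the radius of convergence is 7/99.
At x = 106/99: absolute convergence follows by limit comparison with Σ 1/m².
Endpoint x = 92/99: the series is dominated by a constant times Σ 1/m², which converges (p = 2 > 1).

[92/99, 106/99]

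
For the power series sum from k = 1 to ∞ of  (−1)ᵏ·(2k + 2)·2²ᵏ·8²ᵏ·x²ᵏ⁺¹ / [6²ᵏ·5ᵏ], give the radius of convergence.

R = 3√5/8

The ratio of consecutive coefficients is [(2(k+1) + 2)/(2k + 2)] · 4·64/(36·5) → 64/45.
Since the exponent of x increases by 2 each term, convergence requires |x|² < 45/64, hence R = 3√5/8.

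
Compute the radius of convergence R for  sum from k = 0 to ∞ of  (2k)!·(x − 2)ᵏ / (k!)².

R = 1/4

By the ratio test, |a_{k+1}/a_k| = (2k+1)·(2k+2)/(k+1)² → 4.
Thus R = 1/(4) = 1/4.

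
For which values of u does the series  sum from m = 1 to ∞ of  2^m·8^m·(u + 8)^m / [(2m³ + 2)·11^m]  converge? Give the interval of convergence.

By the ratio test, |a_{m+1}/a_m| = [(2m³ + 2)/(2(m+1)³ + 2)] · 2·8/11 → 16/11.
Hence the series converges for |u + 8| < 1/(16/11) = 11/16, so the radius of convergence is 11/16.
Check u = -117/16: the series is dominated by a constant times Σ 1/m³, which converges (p = 3 > 1).
Endpoint u = -139/16: absolute convergence follows by limit comparison with Σ 1/m³.

[-139/16, -117/16]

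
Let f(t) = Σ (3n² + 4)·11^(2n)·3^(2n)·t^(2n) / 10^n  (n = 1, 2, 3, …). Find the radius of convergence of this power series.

Apply the ratio test: |a_{n+1}| / |a_n| = [(3(n+1)² + 4)/(3n² + 4)] · 121·9/10, which tends to 1089/10 as n → ∞.
Successive powers of t differ by 2, so the series converges when |t|² · 1089/10 < 1, i.e. |t| < √(10/1089). So R = √10/33.

R = √10/33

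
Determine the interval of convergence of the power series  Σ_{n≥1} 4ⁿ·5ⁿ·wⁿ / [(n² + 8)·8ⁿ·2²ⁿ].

By the ratio test, |a_{n+1}/a_n| = [(n² + 8)/((n+1)² + 8)] · 4·5/(8·4) → 5/8.
The series converges when 5/8 · |w| < 1, giving R = 8/5.
Endpoint w = 8/5: the terms are on the order of 1/n², so the series converges absolutely by comparison with the p-series (p = 2 > 1).
At w = -8/5: absolute convergence follows by limit comparison with Σ 1/n².

[-8/5, 8/5]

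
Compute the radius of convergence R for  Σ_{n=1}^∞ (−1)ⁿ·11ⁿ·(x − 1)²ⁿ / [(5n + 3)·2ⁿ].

Ratio test: |a_{n+1}/a_n| = [(5n + 3)/(5(n+1) + 3)] · 11/2 → 11/2 as n → ∞.
Successive powers of (x − 1) differ by 2, so the series converges when |x − 1|² · 11/2 < 1, i.e. |x − 1| < √(2/11). So R = √22/11.

R = √22/11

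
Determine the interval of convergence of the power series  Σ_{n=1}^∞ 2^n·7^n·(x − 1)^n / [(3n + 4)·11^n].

[3/14, 25/14)

The ratio of consecutive coefficients is [(3n + 4)/(3(n+1) + 4)] · 2·7/11 → 14/11.
Convergence for |x − 1| · 14/11 < 1, i.e. |x − 1| < 11/14. So R = 11/14.
Endpoint x = 25/14: the terms are asymptotic to a nonzero constant times 1/n, so the series diverges by limit comparison with Σ 1/n.
When x = 3/14, the terms alternate in sign and decrease monotonically to 0 in absolute value (size ~ c/n), so the alternating series test gives convergence.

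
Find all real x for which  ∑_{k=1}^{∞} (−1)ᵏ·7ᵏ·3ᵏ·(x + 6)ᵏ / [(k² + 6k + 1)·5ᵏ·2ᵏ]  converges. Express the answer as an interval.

[-136/21, -116/21]

Apply the ratio test: |a_{k+1}| / |a_k| = [(k² + 6k + 1)/((k+1)² + 6(k+1) + 1)] · 7·3/(5·2), which tends to 21/10 as k → ∞.
Convergence for |x + 6| · 21/10 < 1, i.e. |x + 6| < 10/21. So R = 10/21.
At x = -116/21: the series is dominated by a constant times Σ 1/k², which converges (p = 2 > 1).
When x = -136/21, the series is dominated by a constant times Σ 1/k², which converges (p = 2 > 1).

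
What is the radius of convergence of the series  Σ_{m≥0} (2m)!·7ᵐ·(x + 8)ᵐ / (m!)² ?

R = 1/28

By the ratio test, |a_{m+1}/a_m| = (2m+1)·(2m+2)/(m+1)² · 7 → 28.
Thus R = 1/(28) = 1/28.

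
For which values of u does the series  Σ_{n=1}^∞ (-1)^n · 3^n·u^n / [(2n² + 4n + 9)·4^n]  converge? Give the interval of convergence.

Apply the ratio test: |a_{n+1}| / |a_n| = [(2n² + 4n + 9)/(2(n+1)² + 4(n+1) + 9)] · 3/4, which tends to 3/4 as n → ∞.
The series converges when 3/4 · |u| < 1, giving R = 4/3.
At u = 4/3: the series is dominated by a constant times Σ 1/n², which converges (p = 2 > 1).
At u = -4/3: the terms are on the order of 1/n², so the series converges absolutely by comparison with the p-series (p = 2 > 1).

[-4/3, 4/3]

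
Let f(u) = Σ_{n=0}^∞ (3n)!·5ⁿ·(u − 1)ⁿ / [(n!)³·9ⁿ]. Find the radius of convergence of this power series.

R = 1/15

Ratio test: |a_{n+1}/a_n| = (3n+1)·(3n+2)·(3n+3)/(n+1)³ · 5/9 → 15 as n → ∞.
The series converges when 15 · |u − 1| < 1, giving R = 1/15.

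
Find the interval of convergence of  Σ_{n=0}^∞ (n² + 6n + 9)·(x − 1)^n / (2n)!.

(−∞, ∞)

By the ratio test, |a_{n+1}/a_n| = ((n+1)² + 6(n+1) + 9)/(n² + 6n + 9) · 1/[(2n+1)·(2n+2)] → 0.
The ratio tends to 0 regardless of x, hence R = ∞.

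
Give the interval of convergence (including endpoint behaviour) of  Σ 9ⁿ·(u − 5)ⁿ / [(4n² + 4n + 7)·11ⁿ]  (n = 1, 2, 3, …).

[34/9, 56/9]

The ratio of consecutive coefficients is [(4n² + 4n + 7)/(4(n+1)² + 4(n+1) + 7)] · 9/11 → 9/11.
The series converges when 9/11 · |u − 5| < 1, giving R = 11/9.
Check u = 56/9: the terms are on the order of 1/n², so the series converges absolutely by comparison with the p-series (p = 2 > 1).
When u = 34/9, the terms are on the order of 1/n², so the series converges absolutely by comparison with the p-series (p = 2 > 1).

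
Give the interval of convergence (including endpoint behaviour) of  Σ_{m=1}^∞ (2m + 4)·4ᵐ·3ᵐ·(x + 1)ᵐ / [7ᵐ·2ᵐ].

The ratio of consecutive coefficients is [(2(m+1) + 4)/(2m + 4)] · 4·3/(7·2) → 6/7.
Thus R = 1/(6/7) = 7/6.
Endpoint x = 1/6: the m-th term does not approach 0; divergence by the term test.
Endpoint x = -13/6: the m-th term does not approach 0; divergence by the term test.

(-13/6, 1/6)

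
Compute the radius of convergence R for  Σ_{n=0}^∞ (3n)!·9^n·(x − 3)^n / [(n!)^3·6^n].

Ratio test: |a_{n+1}/a_n| = (3n+1)·(3n+2)·(3n+3)/(n+1)³ · 9/6 → 81/2 as n → ∞.
Hence the series converges for |x − 3| < 1/(81/2) = 2/81, so the radius of convergence is 2/81.

R = 2/81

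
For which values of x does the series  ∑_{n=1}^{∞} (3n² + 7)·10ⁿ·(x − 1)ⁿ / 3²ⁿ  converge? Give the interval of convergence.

(1/10, 19/10)

The ratio of consecutive coefficients is [(3(n+1)² + 7)/(3n² + 7)] · 10/9 → 10/9.
Convergence for |x − 1| · 10/9 < 1, i.e. |x − 1| < 9/10. So R = 9/10.
Endpoint x = 19/10: the terms do not tend to 0, so the series diverges.
Check x = 1/10: the terms have absolute value of order n², which does not tend to 0, so the series diverges by the divergence test.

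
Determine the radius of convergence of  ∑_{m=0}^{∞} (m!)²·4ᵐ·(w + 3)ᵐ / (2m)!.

R = 1

Ratio test: |a_{m+1}/a_m| = (m+1)²/[(2m+1)·(2m+2)] · 4 → 1 as m → ∞.
Hence R = 1.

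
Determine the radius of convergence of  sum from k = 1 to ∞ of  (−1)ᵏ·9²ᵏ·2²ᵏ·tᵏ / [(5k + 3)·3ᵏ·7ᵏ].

By the ratio test, |a_{k+1}/a_k| = [(5k + 3)/(5(k+1) + 3)] · 81·4/(3·7) → 108/7.
The series converges when 108/7 · |t| < 1, giving R = 7/108.

R = 7/108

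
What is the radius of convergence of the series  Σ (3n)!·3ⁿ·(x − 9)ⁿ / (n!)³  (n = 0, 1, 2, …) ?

R = 1/81

Apply the ratio test: |a_{n+1}| / |a_n| = (3n+1)·(3n+2)·(3n+3)/(n+1)³ · 3, which tends to 81 as n → ∞.
The series converges when 81 · |x − 9| < 1, giving R = 1/81.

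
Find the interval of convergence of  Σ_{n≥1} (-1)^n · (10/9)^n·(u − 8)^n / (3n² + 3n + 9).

[71/10, 89/10]

The ratio of consecutive coefficients is [(3n² + 3n + 9)/(3(n+1)² + 3(n+1) + 9)] · 10/9 → 10/9.
The series converges when 10/9 · |u − 8| < 1, giving R = 9/10.
Endpoint u = 89/10: absolute convergence follows by limit comparison with Σ 1/n².
Endpoint u = 71/10: the terms are on the order of 1/n², so the series converges absolutely by comparison with the p-series (p = 2 > 1).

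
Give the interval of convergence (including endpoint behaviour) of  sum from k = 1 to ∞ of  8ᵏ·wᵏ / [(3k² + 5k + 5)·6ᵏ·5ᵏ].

By the ratio test, |a_{k+1}/a_k| = [(3k² + 5k + 5)/(3(k+1)² + 5(k+1) + 5)] · 8/(6·5) → 4/15.
Thus R = 1/(4/15) = 15/4.
At w = 15/4: the series is dominated by a constant times Σ 1/k², which converges (p = 2 > 1).
Endpoint w = -15/4: absolute convergence follows by limit comparison with Σ 1/k².

[-15/4, 15/4]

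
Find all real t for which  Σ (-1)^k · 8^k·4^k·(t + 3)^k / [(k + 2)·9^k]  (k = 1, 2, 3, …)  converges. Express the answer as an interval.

Ratio test: |a_{k+1}/a_k| = [(k + 2)/((k+1) + 2)] · 8·4/9 → 32/9 as k → ∞.
Convergence for |t + 3| · 32/9 < 1, i.e. |t + 3| < 9/32. So R = 9/32.
At t = -87/32: convergence follows from the alternating series test (terms decrease monotonically to 0).
At t = -105/32: the terms are asymptotic to a nonzero constant times 1/k, so the series diverges by limit comparison with Σ 1/k.

(-105/32, -87/32]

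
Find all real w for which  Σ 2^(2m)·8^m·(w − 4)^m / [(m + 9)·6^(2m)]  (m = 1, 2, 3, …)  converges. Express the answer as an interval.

The ratio of consecutive coefficients is [(m + 9)/((m+1) + 9)] · 4·8/36 → 8/9.
Convergence for |w − 4| · 8/9 < 1, i.e. |w − 4| < 9/8. So R = 9/8.
When w = 41/8, the terms behave like c/m; limit comparison with the harmonic series gives divergence.
At w = 23/8: the terms alternate in sign and decrease monotonically to 0 in absolute value (size ~ c/m), so the alternating series test gives convergence.

[23/8, 41/8)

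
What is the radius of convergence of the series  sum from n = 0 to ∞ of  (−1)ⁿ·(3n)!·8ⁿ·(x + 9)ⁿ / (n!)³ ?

R = 1/216

The ratio of consecutive coefficients is (3n+1)·(3n+2)·(3n+3)/(n+1)³ · 8 → 216.
Thus R = 1/(216) = 1/216.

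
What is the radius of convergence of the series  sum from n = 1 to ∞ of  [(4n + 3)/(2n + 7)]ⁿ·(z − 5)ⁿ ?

R = 1/2

By the Cauchy root test, |a_n|^(1/n) = (4n + 3)/(2n + 7) → 2.
The series converges when 2 · |z − 5| < 1, giving R = 1/2.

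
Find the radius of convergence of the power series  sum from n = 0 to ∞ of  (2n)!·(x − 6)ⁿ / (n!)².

The ratio of consecutive coefficients is (2n+1)·(2n+2)/(n+1)² → 4.
The series converges when 4 · |x − 6| < 1, giving R = 1/4.

R = 1/4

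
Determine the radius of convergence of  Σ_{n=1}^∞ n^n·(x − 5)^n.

Applying the root test, |a_n|^(1/n) = n → ∞.
Since the n-th root of |a_n| is unbounded, the series converges only at x = 5; R = 0.

R = 0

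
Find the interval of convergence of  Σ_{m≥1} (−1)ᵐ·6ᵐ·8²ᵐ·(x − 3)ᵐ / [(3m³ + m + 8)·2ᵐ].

By the ratio test, |a_{m+1}/a_m| = [(3m³ + m + 8)/(3(m+1)³ + (m+1) + 8)] · 6·64/2 → 192.
Hence the series converges for |x − 3| < 1/(192) = 1/192, so the radius of convergence is 1/192.
At x = 577/192: the series is dominated by a constant times Σ 1/m³, which converges (p = 3 > 1).
Endpoint x = 575/192: the series is dominated by a constant times Σ 1/m³, which converges (p = 3 > 1).

[575/192, 577/192]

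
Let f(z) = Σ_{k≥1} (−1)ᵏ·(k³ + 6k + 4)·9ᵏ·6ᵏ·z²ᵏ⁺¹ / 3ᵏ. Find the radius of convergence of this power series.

The ratio of consecutive coefficients is [((k+1)³ + 6(k+1) + 4)/(k³ + 6k + 4)] · 9·6/3 → 18.
Writing y = z², the series in y has radius 1/18, so |z| < √(1/18) and R = √2/6.

R = √2/6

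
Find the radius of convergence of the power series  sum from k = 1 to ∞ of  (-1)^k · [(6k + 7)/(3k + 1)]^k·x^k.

Root test: |a_k|^(1/k) = (6k + 7)/(3k + 1) → 2.
Thus R = 1/(2) = 1/2.

R = 1/2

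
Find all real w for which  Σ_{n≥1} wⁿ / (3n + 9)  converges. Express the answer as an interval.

[-1, 1)

By the ratio test, |a_{n+1}/a_n| = (3n + 9)/(3(n+1) + 9) → 1.
Convergence for |w| < 1, so R = 1.
At w = 1: comparison with the harmonic series Σ 1/n shows the series diverges.
At w = -1: an alternating series whose terms decrease to 0 in absolute value, so it converges by the Leibniz criterion.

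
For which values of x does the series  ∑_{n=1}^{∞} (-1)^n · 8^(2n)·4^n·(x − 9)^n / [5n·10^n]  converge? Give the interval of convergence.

Ratio test: |a_{n+1}/a_n| = [5n/5(n+1)] · 64·4/10 → 128/5 as n → ∞.
Convergence for |x − 9| · 128/5 < 1, i.e. |x − 9| < 5/128. So R = 5/128.
Endpoint x = 1157/128: an alternating series whose terms decrease to 0 in absolute value, so it converges by the Leibniz criterion.
When x = 1147/128, the terms behave like c/n; limit comparison with the harmonic series gives divergence.

(1147/128, 1157/128]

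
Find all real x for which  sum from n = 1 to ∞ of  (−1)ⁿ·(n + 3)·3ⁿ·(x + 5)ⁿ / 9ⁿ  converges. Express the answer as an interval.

Apply the ratio test: |a_{n+1}| / |a_n| = [((n+1) + 3)/(n + 3)] · 3/9, which tends to 1/3 as n → ∞.
Thus R = 1/(1/3) = 3.
Check x = -2: the terms have absolute value of order n, which does not tend to 0, so the series diverges by the divergence test.
Endpoint x = -8: the terms do not tend to 0, so the series diverges.

(-8, -2)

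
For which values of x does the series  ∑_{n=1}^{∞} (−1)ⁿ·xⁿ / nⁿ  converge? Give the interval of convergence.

Root test: |a_n|^(1/n) = 1/n → 0.
The limit is 0 for every x, so R = ∞.

(−∞, ∞)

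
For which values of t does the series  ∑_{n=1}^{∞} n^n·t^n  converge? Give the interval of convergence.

{0}

Root test: |a_n|^(1/n) = n → ∞.
Since the n-th root of |a_n| is unbounded, the series converges only at t = 0; R = 0.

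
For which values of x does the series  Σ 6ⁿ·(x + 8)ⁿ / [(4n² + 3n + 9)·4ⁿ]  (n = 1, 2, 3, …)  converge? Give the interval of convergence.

Apply the ratio test: |a_{n+1}| / |a_n| = [(4n² + 3n + 9)/(4(n+1)² + 3(n+1) + 9)] · 6/4, which tends to 3/2 as n → ∞.
Hence the series converges for |x + 8| < 1/(3/2) = 2/3, so the radius of convergence is 2/3.
When x = -22/3, absolute convergence follows by limit comparison with Σ 1/n².
Endpoint x = -26/3: absolute convergence follows by limit comparison with Σ 1/n².

[-26/3, -22/3]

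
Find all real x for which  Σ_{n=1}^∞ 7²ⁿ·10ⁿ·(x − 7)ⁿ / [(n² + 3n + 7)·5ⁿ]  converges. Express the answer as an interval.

By the ratio test, |a_{n+1}/a_n| = [(n² + 3n + 7)/((n+1)² + 3(n+1) + 7)] · 49·10/5 → 98.
Hence the series converges for |x − 7| < 1/(98) = 1/98, so the radius of convergence is 1/98.
Check x = 687/98: absolute convergence follows by limit comparison with Σ 1/n².
At x = 685/98: the series is dominated by a constant times Σ 1/n², which converges (p = 2 > 1).

[685/98, 687/98]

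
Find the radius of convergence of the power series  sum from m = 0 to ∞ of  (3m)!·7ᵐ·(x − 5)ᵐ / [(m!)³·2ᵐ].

Apply the ratio test: |a_{m+1}| / |a_m| = (3m+1)·(3m+2)·(3m+3)/(m+1)³ · 7/2, which tends to 189/2 as m → ∞.
Hence the series converges for |x − 5| < 1/(189/2) = 2/189, so the radius of convergence is 2/189.

R = 2/189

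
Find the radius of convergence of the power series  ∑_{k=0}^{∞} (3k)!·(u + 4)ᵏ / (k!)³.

R = 1/27

The ratio of consecutive coefficients is (3k+1)·(3k+2)·(3k+3)/(k+1)³ → 27.
Thus R = 1/(27) = 1/27.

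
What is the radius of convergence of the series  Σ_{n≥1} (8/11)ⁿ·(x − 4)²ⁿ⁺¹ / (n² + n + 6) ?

R = √22/4

By the ratio test, |a_{n+1}/a_n| = [(n² + n + 6)/((n+1)² + (n+1) + 6)] · 8/11 → 8/11.
Since the exponent of (x − 4) increases by 2 each term, convergence requires |x − 4|² < 11/8, hence R = √22/4.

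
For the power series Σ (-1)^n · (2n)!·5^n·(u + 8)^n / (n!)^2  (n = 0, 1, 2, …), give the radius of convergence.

Apply the ratio test: |a_{n+1}| / |a_n| = (2n+1)·(2n+2)/(n+1)² · 5, which tends to 20 as n → ∞.
The series converges when 20 · |u + 8| < 1, giving R = 1/20.

R = 1/20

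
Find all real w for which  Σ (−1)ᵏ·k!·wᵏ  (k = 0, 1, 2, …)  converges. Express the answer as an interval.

{0}

The ratio of consecutive coefficients is (k+1) → ∞.
Since the ratio → ∞, the series diverges for every w ≠ 0, and R = 0.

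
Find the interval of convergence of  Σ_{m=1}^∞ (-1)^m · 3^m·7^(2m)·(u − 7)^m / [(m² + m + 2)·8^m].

[1021/147, 1037/147]

By the ratio test, |a_{m+1}/a_m| = [(m² + m + 2)/((m+1)² + (m+1) + 2)] · 3·49/8 → 147/8.
The series converges when 147/8 · |u − 7| < 1, giving R = 8/147.
At u = 1037/147: absolute convergence follows by limit comparison with Σ 1/m².
At u = 1021/147: absolute convergence follows by limit comparison with Σ 1/m².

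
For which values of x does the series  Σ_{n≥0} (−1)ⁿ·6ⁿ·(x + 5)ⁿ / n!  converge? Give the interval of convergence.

(−∞, ∞)

The ratio of consecutive coefficients is 6 · 1/(n+1) → 0.
The limit is 0, so the series converges for all x; R = ∞.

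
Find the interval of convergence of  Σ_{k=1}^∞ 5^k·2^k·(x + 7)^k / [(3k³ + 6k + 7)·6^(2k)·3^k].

[-89/5, 19/5]

By the ratio test, |a_{k+1}/a_k| = [(3k³ + 6k + 7)/(3(k+1)³ + 6(k+1) + 7)] · 5·2/(36·3) → 5/54.
The series converges when 5/54 · |x + 7| < 1, giving R = 54/5.
At x = 19/5: the terms are on the order of 1/k³, so the series converges absolutely by comparison with the p-series (p = 3 > 1).
At x = -89/5: the series is dominated by a constant times Σ 1/k³, which converges (p = 3 > 1).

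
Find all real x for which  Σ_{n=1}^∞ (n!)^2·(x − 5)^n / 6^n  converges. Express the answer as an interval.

Apply the ratio test: |a_{n+1}| / |a_n| = (n+1)² · 1/6, which tends to ∞ as n → ∞.
The ratio grows without bound, so the series diverges whenever (x − 5) ≠ 0; it converges only at x = 5. R = 0.

{5}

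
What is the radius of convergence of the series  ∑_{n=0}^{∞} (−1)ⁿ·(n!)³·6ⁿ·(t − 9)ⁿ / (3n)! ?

R = 9/2

Ratio test: |a_{n+1}/a_n| = (n+1)³/[(3n+1)·(3n+2)·(3n+3)] · 6 → 2/9 as n → ∞.
The series converges when 2/9 · |t − 9| < 1, giving R = 9/2.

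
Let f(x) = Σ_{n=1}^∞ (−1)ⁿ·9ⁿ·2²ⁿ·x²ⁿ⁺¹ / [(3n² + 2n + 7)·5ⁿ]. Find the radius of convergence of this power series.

By the ratio test, |a_{n+1}/a_n| = [(3n² + 2n + 7)/(3(n+1)² + 2(n+1) + 7)] · 9·4/5 → 36/5.
Successive powers of x differ by 2, so the series converges when |x|² · 36/5 < 1, i.e. |x| < √(5/36). So R = √5/6.

R = √5/6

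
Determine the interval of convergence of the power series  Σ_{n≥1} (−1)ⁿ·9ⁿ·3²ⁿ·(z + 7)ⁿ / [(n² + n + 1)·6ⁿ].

[-191/27, -187/27]

The ratio of consecutive coefficients is [(n² + n + 1)/((n+1)² + (n+1) + 1)] · 9·9/6 → 27/2.
Thus R = 1/(27/2) = 2/27.
Endpoint z = -187/27: absolute convergence follows by limit comparison with Σ 1/n².
Check z = -191/27: the terms are on the order of 1/n², so the series converges absolutely by comparison with the p-series (p = 2 > 1).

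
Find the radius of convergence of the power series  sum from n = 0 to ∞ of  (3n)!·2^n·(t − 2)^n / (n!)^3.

R = 1/54

Ratio test: |a_{n+1}/a_n| = (3n+1)·(3n+2)·(3n+3)/(n+1)³ · 2 → 54 as n → ∞.
Convergence for |t − 2| · 54 < 1, i.e. |t − 2| < 1/54. So R = 1/54.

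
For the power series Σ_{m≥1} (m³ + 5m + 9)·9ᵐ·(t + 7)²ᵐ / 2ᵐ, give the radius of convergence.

Ratio test: |a_{m+1}/a_m| = [((m+1)³ + 5(m+1) + 9)/(m³ + 5m + 9)] · 9/2 → 9/2 as m → ∞.
Successive powers of (t + 7) differ by 2, so the series converges when |t + 7|² · 9/2 < 1, i.e. |t + 7| < √(2/9). So R = √2/3.

R = √2/3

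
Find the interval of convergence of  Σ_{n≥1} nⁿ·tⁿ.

By the Cauchy root test, |a_n|^(1/n) = n → ∞.
The root grows without bound, so R = 0 (convergence only at t = 0).

{0}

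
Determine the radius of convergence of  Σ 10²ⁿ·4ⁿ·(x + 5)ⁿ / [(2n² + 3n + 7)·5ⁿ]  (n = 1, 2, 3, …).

R = 1/80

By the ratio test, |a_{n+1}/a_n| = [(2n² + 3n + 7)/(2(n+1)² + 3(n+1) + 7)] · 100·4/5 → 80.
The series converges when 80 · |x + 5| < 1, giving R = 1/80.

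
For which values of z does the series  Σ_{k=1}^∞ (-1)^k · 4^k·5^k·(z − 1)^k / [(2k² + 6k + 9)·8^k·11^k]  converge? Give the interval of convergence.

[-17/5, 27/5]

Apply the ratio test: |a_{k+1}| / |a_k| = [(2k² + 6k + 9)/(2(k+1)² + 6(k+1) + 9)] · 4·5/(8·11), which tends to 5/22 as k → ∞.
Convergence for |z − 1| · 5/22 < 1, i.e. |z − 1| < 22/5. So R = 22/5.
At z = 27/5: absolute convergence follows by limit comparison with Σ 1/k².
When z = -17/5, absolute convergence follows by limit comparison with Σ 1/k².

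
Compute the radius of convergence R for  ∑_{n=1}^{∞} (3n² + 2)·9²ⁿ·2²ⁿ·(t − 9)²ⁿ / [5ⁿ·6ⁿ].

R = √30/18

By the ratio test, |a_{n+1}/a_n| = [(3(n+1)² + 2)/(3n² + 2)] · 81·4/(5·6) → 54/5.
Since the exponent of (t − 9) increases by 2 each term, convergence requires |t − 9|² < 5/54, hence R = √30/18.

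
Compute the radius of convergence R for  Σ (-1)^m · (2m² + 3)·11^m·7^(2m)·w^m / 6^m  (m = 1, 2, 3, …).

The ratio of consecutive coefficients is [(2(m+1)² + 3)/(2m² + 3)] · 11·49/6 → 539/6.
The series converges when 539/6 · |w| < 1, giving R = 6/539.

R = 6/539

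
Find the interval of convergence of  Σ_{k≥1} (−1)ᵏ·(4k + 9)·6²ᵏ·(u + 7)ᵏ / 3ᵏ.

(-85/12, -83/12)

By the ratio test, |a_{k+1}/a_k| = [(4(k+1) + 9)/(4k + 9)] · 36/3 → 12.
Thus R = 1/(12) = 1/12.
At u = -83/12: the terms do not tend to 0, so the series diverges.
Check u = -85/12: the terms do not tend to 0, so the series diverges.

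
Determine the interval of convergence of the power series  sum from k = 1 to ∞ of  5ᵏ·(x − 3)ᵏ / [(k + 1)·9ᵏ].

The ratio of consecutive coefficients is [(k + 1)/((k+1) + 1)] · 5/9 → 5/9.
Convergence for |x − 3| · 5/9 < 1, i.e. |x − 3| < 9/5. So R = 9/5.
Check x = 24/5: the terms behave like c/k; limit comparison with the harmonic series gives divergence.
At x = 6/5: an alternating series whose terms decrease to 0 in absolute value, so it converges by the Leibniz criterion.

[6/5, 24/5)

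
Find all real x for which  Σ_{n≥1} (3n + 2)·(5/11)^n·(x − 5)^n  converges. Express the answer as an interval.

(14/5, 36/5)

Apply the ratio test: |a_{n+1}| / |a_n| = [(3(n+1) + 2)/(3n + 2)] · 5/11, which tends to 5/11 as n → ∞.
Hence the series converges for |x − 5| < 1/(5/11) = 11/5, so the radius of convergence is 11/5.
Endpoint x = 36/5: the terms have absolute value of order n, which does not tend to 0, so the series diverges by the divergence test.
Endpoint x = 14/5: the terms do not tend to 0, so the series diverges.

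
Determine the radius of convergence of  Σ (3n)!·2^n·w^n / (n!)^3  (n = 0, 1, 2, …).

R = 1/54

By the ratio test, |a_{n+1}/a_n| = (3n+1)·(3n+2)·(3n+3)/(n+1)³ · 2 → 54.
Hence the series converges for |w| < 1/(54) = 1/54, so the radius of convergence is 1/54.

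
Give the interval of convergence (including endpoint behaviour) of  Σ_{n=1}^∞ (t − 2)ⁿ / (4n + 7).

Ratio test: |a_{n+1}/a_n| = (4n + 7)/(4(n+1) + 7) → 1 as n → ∞.
So the series converges when |t − 2| < 1 and diverges when |t − 2| > 1; R = 1.
Check t = 3: comparison with the harmonic series Σ 1/n shows the series diverges.
Endpoint t = 1: convergence follows from the alternating series test (terms decrease monotonically to 0).

[1, 3)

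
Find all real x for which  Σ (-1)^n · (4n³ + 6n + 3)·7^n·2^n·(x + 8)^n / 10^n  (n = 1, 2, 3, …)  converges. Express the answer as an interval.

The ratio of consecutive coefficients is [(4(n+1)³ + 6(n+1) + 3)/(4n³ + 6n + 3)] · 7·2/10 → 7/5.
Convergence for |x + 8| · 7/5 < 1, i.e. |x + 8| < 5/7. So R = 5/7.
At x = -51/7: the terms have absolute value of order n³, which does not tend to 0, so the series diverges by the divergence test.
When x = -61/7, the terms have absolute value of order n³, which does not tend to 0, so the series diverges by the divergence test.

(-61/7, -51/7)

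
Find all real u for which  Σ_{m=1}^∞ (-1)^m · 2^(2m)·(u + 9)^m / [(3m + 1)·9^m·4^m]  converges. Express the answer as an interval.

(-18, 0]

Ratio test: |a_{m+1}/a_m| = [(3m + 1)/(3(m+1) + 1)] · 4/(9·4) → 1/9 as m → ∞.
Thus R = 1/(1/9) = 9.
When u = 0, the terms alternate in sign and decrease monotonically to 0 in absolute value (size ~ c/m), so the alternating series test gives convergence.
Endpoint u = -18: the terms behave like c/m; limit comparison with the harmonic series gives divergence.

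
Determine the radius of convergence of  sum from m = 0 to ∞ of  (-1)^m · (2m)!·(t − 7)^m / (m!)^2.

By the ratio test, |a_{m+1}/a_m| = (2m+1)·(2m+2)/(m+1)² → 4.
Convergence for |t − 7| · 4 < 1, i.e. |t − 7| < 1/4. So R = 1/4.

R = 1/4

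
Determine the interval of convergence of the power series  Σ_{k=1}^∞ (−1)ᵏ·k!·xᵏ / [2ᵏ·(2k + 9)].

{0}

Ratio test: |a_{k+1}/a_k| = (k+1) · 1/2 · (2k + 9)/(2(k+1) + 9) → ∞ as k → ∞.
The terms grow without bound for any x ≠ 0, so R = 0 (convergence only at x = 0).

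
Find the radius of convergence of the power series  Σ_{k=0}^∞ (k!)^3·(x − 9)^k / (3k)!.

Ratio test: |a_{k+1}/a_k| = (k+1)³/[(3k+1)·(3k+2)·(3k+3)] → 1/27 as k → ∞.
Convergence for |x − 9| · 1/27 < 1, i.e. |x − 9| < 27. So R = 27.

R = 27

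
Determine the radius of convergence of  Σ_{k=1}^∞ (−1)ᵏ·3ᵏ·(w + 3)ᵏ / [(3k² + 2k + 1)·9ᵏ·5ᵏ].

R = 15

By the ratio test, |a_{k+1}/a_k| = [(3k² + 2k + 1)/(3(k+1)² + 2(k+1) + 1)] · 3/(9·5) → 1/15.
Hence the series converges for |w + 3| < 1/(1/15) = 15, so the radius of convergence is 15.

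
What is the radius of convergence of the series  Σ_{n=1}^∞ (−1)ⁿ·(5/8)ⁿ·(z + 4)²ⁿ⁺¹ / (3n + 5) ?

R = 2√10/5

The ratio of consecutive coefficients is [(3n + 5)/(3(n+1) + 5)] · 5/8 → 5/8.
Successive powers of (z + 4) differ by 2, so the series converges when |z + 4|² · 5/8 < 1, i.e. |z + 4| < √(8/5). So R = 2√10/5.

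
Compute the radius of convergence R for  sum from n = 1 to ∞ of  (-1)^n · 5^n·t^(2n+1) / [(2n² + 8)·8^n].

R = 2√10/5

The ratio of consecutive coefficients is [(2n² + 8)/(2(n+1)² + 8)] · 5/8 → 5/8.
Successive powers of t differ by 2, so the series converges when |t|² · 5/8 < 1, i.e. |t| < √(8/5). So R = 2√10/5.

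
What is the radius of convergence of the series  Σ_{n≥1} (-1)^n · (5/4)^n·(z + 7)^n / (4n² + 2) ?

Ratio test: |a_{n+1}/a_n| = [(4n² + 2)/(4(n+1)² + 2)] · 5/4 → 5/4 as n → ∞.
Thus R = 1/(5/4) = 4/5.

R = 4/5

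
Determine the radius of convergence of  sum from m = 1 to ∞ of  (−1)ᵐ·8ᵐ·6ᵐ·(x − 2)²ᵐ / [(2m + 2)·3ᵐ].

Apply the ratio test: |a_{m+1}| / |a_m| = [(2m + 2)/(2(m+1) + 2)] · 8·6/3, which tends to 16 as m → ∞.
Since the exponent of (x − 2) increases by 2 each term, convergence requires |x − 2|² < 1/16, hence R = 1/4.

R = 1/4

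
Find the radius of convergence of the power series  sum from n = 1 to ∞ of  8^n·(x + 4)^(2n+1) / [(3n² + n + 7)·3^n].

R = √6/4

By the ratio test, |a_{n+1}/a_n| = [(3n² + n + 7)/(3(n+1)² + (n+1) + 7)] · 8/3 → 8/3.
Since the exponent of (x + 4) increases by 2 each term, convergence requires |x + 4|² < 3/8, hence R = √6/4.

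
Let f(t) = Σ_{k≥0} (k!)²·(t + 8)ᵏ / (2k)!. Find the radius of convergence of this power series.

R = 4

By the ratio test, |a_{k+1}/a_k| = (k+1)²/[(2k+1)·(2k+2)] → 1/4.
Hence the series converges for |t + 8| < 1/(1/4) = 4, so the radius of convergence is 4.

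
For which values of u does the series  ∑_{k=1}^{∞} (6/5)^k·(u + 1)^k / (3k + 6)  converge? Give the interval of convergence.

[-11/6, -1/6)

By the ratio test, |a_{k+1}/a_k| = [(3k + 6)/(3(k+1) + 6)] · 6/5 → 6/5.
The series converges when 6/5 · |u + 1| < 1, giving R = 5/6.
At u = -1/6: the terms are asymptotic to a nonzero constant times 1/k, so the series diverges by limit comparison with Σ 1/k.
At u = -11/6: convergence follows from the alternating series test (terms decrease monotonically to 0).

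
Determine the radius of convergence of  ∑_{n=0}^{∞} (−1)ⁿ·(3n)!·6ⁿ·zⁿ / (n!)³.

By the ratio test, |a_{n+1}/a_n| = (3n+1)·(3n+2)·(3n+3)/(n+1)³ · 6 → 162.
Hence the series converges for |z| < 1/(162) = 1/162, so the radius of convergence is 1/162.

R = 1/162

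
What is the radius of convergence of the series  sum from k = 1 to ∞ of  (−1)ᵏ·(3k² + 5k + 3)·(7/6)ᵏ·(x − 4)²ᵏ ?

Ratio test: |a_{k+1}/a_k| = [(3(k+1)² + 5(k+1) + 3)/(3k² + 5k + 3)] · 7/6 → 7/6 as k → ∞.
Since the exponent of (x − 4) increases by 2 each term, convergence requires |x − 4|² < 6/7, hence R = √42/7.

R = √42/7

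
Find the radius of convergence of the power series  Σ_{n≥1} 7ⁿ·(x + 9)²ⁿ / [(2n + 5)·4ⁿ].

Ratio test: |a_{n+1}/a_n| = [(2n + 5)/(2(n+1) + 5)] · 7/4 → 7/4 as n → ∞.
Writing y = (x + 9)², the series in y has radius 4/7, so |x + 9| < √(4/7) and R = 2√7/7.

R = 2√7/7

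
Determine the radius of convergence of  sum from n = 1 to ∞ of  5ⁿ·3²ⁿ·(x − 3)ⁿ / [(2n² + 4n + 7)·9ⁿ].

Apply the ratio test: |a_{n+1}| / |a_n| = [(2n² + 4n + 7)/(2(n+1)² + 4(n+1) + 7)] · 5·9/9, which tends to 5 as n → ∞.
Thus R = 1/(5) = 1/5.

R = 1/5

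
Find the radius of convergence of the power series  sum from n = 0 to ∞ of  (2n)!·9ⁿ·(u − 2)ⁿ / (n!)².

R = 1/36

The ratio of consecutive coefficients is (2n+1)·(2n+2)/(n+1)² · 9 → 36.
Thus R = 1/(36) = 1/36.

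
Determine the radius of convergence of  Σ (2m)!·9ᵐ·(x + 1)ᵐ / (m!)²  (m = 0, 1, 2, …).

R = 1/36

By the ratio test, |a_{m+1}/a_m| = (2m+1)·(2m+2)/(m+1)² · 9 → 36.
The series converges when 36 · |x + 1| < 1, giving R = 1/36.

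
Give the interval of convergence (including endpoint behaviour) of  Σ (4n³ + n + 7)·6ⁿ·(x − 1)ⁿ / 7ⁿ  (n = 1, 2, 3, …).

(-1/6, 13/6)

By the ratio test, |a_{n+1}/a_n| = [(4(n+1)³ + (n+1) + 7)/(4n³ + n + 7)] · 6/7 → 6/7.
Thus R = 1/(6/7) = 7/6.
Check x = 13/6: the terms do not tend to 0, so the series diverges.
Check x = -1/6: the n-th term does not approach 0; divergence by the term test.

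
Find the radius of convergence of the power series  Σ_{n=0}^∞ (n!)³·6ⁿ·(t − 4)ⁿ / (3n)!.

R = 9/2

Apply the ratio test: |a_{n+1}| / |a_n| = (n+1)³/[(3n+1)·(3n+2)·(3n+3)] · 6, which tends to 2/9 as n → ∞.
Convergence for |t − 4| · 2/9 < 1, i.e. |t − 4| < 9/2. So R = 9/2.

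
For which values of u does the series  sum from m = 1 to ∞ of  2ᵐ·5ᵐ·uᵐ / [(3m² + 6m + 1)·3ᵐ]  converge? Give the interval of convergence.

Ratio test: |a_{m+1}/a_m| = [(3m² + 6m + 1)/(3(m+1)² + 6(m+1) + 1)] · 2·5/3 → 10/3 as m → ∞.
Thus R = 1/(10/3) = 3/10.
Check u = 3/10: the terms are on the order of 1/m², so the series converges absolutely by comparison with the p-series (p = 2 > 1).
At u = -3/10: absolute convergence follows by limit comparison with Σ 1/m².

[-3/10, 3/10]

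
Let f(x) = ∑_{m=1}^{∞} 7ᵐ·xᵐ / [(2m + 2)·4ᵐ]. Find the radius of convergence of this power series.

R = 4/7

By the ratio test, |a_{m+1}/a_m| = [(2m + 2)/(2(m+1) + 2)] · 7/4 → 7/4.
Hence the series converges for |x| < 1/(7/4) = 4/7, so the radius of convergence is 4/7.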